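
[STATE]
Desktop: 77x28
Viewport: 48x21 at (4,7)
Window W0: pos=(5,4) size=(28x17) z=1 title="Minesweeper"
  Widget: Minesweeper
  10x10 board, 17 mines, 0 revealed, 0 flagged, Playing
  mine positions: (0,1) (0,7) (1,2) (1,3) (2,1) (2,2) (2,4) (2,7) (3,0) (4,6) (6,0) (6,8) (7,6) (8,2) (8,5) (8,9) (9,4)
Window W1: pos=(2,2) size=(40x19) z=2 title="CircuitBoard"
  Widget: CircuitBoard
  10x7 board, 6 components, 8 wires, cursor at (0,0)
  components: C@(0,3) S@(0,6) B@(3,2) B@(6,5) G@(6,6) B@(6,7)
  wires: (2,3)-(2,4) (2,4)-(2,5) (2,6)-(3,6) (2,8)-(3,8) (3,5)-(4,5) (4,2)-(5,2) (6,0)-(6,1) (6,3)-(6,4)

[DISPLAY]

                                     ┃          
                                     ┃          
                                     ┃          
               · ─ · ─ ·   ·       · ┃          
                           │       │ ┃          
           B           ·   ·       · ┃          
                       │             ┃          
           ·           ·             ┃          
           │                         ┃          
           ·                         ┃          
                                     ┃          
   · ─ ·       · ─ ·   B   G   B     ┃          
ursor: (0,0)                         ┃          
━━━━━━━━━━━━━━━━━━━━━━━━━━━━━━━━━━━━━┛          
                                                
                                                
                                                
                                                
                                                
                                                
                                                


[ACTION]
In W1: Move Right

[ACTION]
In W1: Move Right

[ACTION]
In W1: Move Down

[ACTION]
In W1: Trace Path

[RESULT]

                                     ┃          
          [.]                        ┃          
                                     ┃          
               · ─ · ─ ·   ·       · ┃          
                           │       │ ┃          
           B           ·   ·       · ┃          
                       │             ┃          
           ·           ·             ┃          
           │                         ┃          
           ·                         ┃          
                                     ┃          
   · ─ ·       · ─ ·   B   G   B     ┃          
ursor: (1,2)  Trace: No connections  ┃          
━━━━━━━━━━━━━━━━━━━━━━━━━━━━━━━━━━━━━┛          
                                                
                                                
                                                
                                                
                                                
                                                
                                                


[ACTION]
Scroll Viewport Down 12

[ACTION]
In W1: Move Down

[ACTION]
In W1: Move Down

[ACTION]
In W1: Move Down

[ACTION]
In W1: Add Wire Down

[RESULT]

                                     ┃          
                                     ┃          
                                     ┃          
               · ─ · ─ ·   ·       · ┃          
                           │       │ ┃          
           B           ·   ·       · ┃          
                       │             ┃          
          [.]          ·             ┃          
           │                         ┃          
           ·                         ┃          
                                     ┃          
   · ─ ·       · ─ ·   B   G   B     ┃          
ursor: (4,2)  Trace: No connections  ┃          
━━━━━━━━━━━━━━━━━━━━━━━━━━━━━━━━━━━━━┛          
                                                
                                                
                                                
                                                
                                                
                                                
                                                


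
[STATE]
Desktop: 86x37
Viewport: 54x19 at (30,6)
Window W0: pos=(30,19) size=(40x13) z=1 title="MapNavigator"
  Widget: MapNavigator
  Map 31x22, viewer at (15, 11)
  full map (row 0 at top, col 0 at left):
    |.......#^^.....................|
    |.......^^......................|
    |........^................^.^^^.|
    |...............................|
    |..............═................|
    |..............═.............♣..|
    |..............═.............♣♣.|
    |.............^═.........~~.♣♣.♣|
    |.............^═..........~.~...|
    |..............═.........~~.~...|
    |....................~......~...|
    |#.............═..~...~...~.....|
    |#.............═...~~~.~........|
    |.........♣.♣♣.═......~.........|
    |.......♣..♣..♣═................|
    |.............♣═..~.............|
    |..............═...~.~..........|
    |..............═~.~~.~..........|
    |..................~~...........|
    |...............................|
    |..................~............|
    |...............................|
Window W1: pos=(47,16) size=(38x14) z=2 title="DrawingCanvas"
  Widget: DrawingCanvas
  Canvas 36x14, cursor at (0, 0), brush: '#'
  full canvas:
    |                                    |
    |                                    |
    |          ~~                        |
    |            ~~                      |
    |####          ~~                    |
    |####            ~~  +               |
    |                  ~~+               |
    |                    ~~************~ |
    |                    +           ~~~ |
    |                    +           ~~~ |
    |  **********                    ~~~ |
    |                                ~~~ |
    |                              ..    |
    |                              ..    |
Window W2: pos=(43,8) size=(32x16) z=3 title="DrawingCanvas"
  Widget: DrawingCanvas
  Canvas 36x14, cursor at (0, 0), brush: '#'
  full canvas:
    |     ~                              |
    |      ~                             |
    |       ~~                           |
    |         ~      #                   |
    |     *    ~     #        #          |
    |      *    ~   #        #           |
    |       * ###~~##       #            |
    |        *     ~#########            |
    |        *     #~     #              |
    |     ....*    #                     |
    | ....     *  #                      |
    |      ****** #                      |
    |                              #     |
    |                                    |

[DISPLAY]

                                                      
                                                      
             ┏━━━━━━━━━━━━━━━━━━━━━━━━━━━━━━┓         
             ┃ DrawingCanvas                ┃         
             ┠──────────────────────────────┨         
             ┃+    ~                        ┃         
             ┃      ~                       ┃         
             ┃       ~~                     ┃         
             ┃         ~      #             ┃         
             ┃     *    ~     #        #    ┃         
             ┃      *    ~   #        #     ┃━━━━━━━━━
             ┃       * ###~~##       #      ┃         
             ┃        *     ~#########      ┃─────────
┏━━━━━━━━━━━━┃        *     #~     #        ┃         
┃ MapNavigato┃     ....*    #               ┃         
┠────────────┃ ....     *  #                ┃         
┃    ........┃      ****** #                ┃         
┃    ........┗━━━━━━━━━━━━━━━━━━━━━━━━━━━━━━┛         
┃    ............┃####            ~~  +               


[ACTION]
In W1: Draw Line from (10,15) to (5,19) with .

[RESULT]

                                                      
                                                      
             ┏━━━━━━━━━━━━━━━━━━━━━━━━━━━━━━┓         
             ┃ DrawingCanvas                ┃         
             ┠──────────────────────────────┨         
             ┃+    ~                        ┃         
             ┃      ~                       ┃         
             ┃       ~~                     ┃         
             ┃         ~      #             ┃         
             ┃     *    ~     #        #    ┃         
             ┃      *    ~   #        #     ┃━━━━━━━━━
             ┃       * ###~~##       #      ┃         
             ┃        *     ~#########      ┃─────────
┏━━━━━━━━━━━━┃        *     #~     #        ┃         
┃ MapNavigato┃     ....*    #               ┃         
┠────────────┃ ....     *  #                ┃         
┃    ........┃      ****** #                ┃         
┃    ........┗━━━━━━━━━━━━━━━━━━━━━━━━━━━━━━┛         
┃    ............┃####            ~~ .+               


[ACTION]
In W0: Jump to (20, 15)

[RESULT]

                                                      
                                                      
             ┏━━━━━━━━━━━━━━━━━━━━━━━━━━━━━━┓         
             ┃ DrawingCanvas                ┃         
             ┠──────────────────────────────┨         
             ┃+    ~                        ┃         
             ┃      ~                       ┃         
             ┃       ~~                     ┃         
             ┃         ~      #             ┃         
             ┃     *    ~     #        #    ┃         
             ┃      *    ~   #        #     ┃━━━━━━━━━
             ┃       * ###~~##       #      ┃         
             ┃        *     ~#########      ┃─────────
┏━━━━━━━━━━━━┃        *     #~     #        ┃         
┃ MapNavigato┃     ....*    #               ┃         
┠────────────┃ ....     *  #                ┃         
┃............┃      ****** #                ┃         
┃............┗━━━━━━━━━━━━━━━━━━━━━━━━━━━━━━┛         
┃........♣.♣♣.═..┃####            ~~ .+               


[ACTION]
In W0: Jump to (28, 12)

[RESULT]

                                                      
                                                      
             ┏━━━━━━━━━━━━━━━━━━━━━━━━━━━━━━┓         
             ┃ DrawingCanvas                ┃         
             ┠──────────────────────────────┨         
             ┃+    ~                        ┃         
             ┃      ~                       ┃         
             ┃       ~~                     ┃         
             ┃         ~      #             ┃         
             ┃     *    ~     #        #    ┃         
             ┃      *    ~   #        #     ┃━━━━━━━━━
             ┃       * ###~~##       #      ┃         
             ┃        *     ~#########      ┃─────────
┏━━━━━━━━━━━━┃        *     #~     #        ┃         
┃ MapNavigato┃     ....*    #               ┃         
┠────────────┃ ....     *  #                ┃         
┃....^═......┃      ****** #                ┃         
┃.....═......┗━━━━━━━━━━━━━━━━━━━━━━━━━━━━━━┛         
┃...........~....┃####            ~~ .+               


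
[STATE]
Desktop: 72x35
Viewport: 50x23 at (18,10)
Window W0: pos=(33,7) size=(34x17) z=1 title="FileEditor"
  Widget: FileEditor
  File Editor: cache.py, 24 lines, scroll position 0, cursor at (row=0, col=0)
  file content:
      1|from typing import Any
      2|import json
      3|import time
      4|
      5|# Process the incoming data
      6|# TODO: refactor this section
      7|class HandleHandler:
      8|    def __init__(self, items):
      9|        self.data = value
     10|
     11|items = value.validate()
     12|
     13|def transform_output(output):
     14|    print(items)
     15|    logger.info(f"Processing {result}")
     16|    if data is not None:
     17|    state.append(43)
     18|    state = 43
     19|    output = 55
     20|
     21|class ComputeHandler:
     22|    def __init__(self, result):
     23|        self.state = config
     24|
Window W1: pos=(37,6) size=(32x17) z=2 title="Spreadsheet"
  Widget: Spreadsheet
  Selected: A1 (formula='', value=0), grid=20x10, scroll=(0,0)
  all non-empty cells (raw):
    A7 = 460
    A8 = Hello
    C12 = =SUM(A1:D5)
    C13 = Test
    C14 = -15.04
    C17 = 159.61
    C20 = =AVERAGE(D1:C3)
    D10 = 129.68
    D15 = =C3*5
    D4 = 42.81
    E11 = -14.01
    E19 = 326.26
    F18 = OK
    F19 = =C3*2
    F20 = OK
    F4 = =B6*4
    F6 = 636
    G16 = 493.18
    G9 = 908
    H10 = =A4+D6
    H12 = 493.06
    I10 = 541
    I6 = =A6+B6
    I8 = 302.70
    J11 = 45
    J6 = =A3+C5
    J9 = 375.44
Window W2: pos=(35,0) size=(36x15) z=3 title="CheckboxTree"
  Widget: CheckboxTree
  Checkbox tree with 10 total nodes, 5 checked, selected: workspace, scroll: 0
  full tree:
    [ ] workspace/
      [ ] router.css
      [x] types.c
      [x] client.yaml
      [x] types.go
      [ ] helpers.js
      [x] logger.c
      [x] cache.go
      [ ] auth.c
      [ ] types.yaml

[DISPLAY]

               ┃█┃   [x] cache.go                 
               ┃i┃   [ ] auth.c                   
               ┃i┃   [ ] types.yaml               
               ┃ ┃                                
               ┃#┗━━━━━━━━━━━━━━━━━━━━━━━━━━━━━━━━
               ┃# T┃  4        0       0       0  
               ┃cla┃  5        0       0       0  
               ┃   ┃  6        0       0       0  
               ┃   ┃  7      460       0       0  
               ┃   ┃  8 Hello          0       0  
               ┃ite┃  9        0       0       0  
               ┃   ┃ 10        0       0       0  
               ┃def┗━━━━━━━━━━━━━━━━━━━━━━━━━━━━━━
               ┗━━━━━━━━━━━━━━━━━━━━━━━━━━━━━━━━┛ 
                                                  
                                                  
                                                  
                                                  
                                                  
                                                  
                                                  
                                                  
                                                  


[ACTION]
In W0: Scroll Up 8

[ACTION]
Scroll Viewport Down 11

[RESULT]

               ┃i┃   [ ] types.yaml               
               ┃ ┃                                
               ┃#┗━━━━━━━━━━━━━━━━━━━━━━━━━━━━━━━━
               ┃# T┃  4        0       0       0  
               ┃cla┃  5        0       0       0  
               ┃   ┃  6        0       0       0  
               ┃   ┃  7      460       0       0  
               ┃   ┃  8 Hello          0       0  
               ┃ite┃  9        0       0       0  
               ┃   ┃ 10        0       0       0  
               ┃def┗━━━━━━━━━━━━━━━━━━━━━━━━━━━━━━
               ┗━━━━━━━━━━━━━━━━━━━━━━━━━━━━━━━━┛ 
                                                  
                                                  
                                                  
                                                  
                                                  
                                                  
                                                  
                                                  
                                                  
                                                  
                                                  


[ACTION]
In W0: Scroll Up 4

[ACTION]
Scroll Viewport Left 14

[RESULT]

                             ┃i┃   [ ] types.yaml 
                             ┃ ┃                  
                             ┃#┗━━━━━━━━━━━━━━━━━━
                             ┃# T┃  4        0    
                             ┃cla┃  5        0    
                             ┃   ┃  6        0    
                             ┃   ┃  7      460    
                             ┃   ┃  8 Hello       
                             ┃ite┃  9        0    
                             ┃   ┃ 10        0    
                             ┃def┗━━━━━━━━━━━━━━━━
                             ┗━━━━━━━━━━━━━━━━━━━━
                                                  
                                                  
                                                  
                                                  
                                                  
                                                  
                                                  
                                                  
                                                  
                                                  
                                                  


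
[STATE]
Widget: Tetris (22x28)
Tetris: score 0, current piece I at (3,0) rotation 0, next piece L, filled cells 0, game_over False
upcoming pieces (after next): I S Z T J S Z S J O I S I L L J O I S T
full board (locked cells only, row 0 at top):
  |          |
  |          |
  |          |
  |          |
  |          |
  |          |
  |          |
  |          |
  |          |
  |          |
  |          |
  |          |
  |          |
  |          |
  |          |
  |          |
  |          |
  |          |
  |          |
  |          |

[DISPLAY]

   ████   │Next:      
          │  ▒        
          │▒▒▒        
          │           
          │           
          │           
          │Score:     
          │0          
          │           
          │           
          │           
          │           
          │           
          │           
          │           
          │           
          │           
          │           
          │           
          │           
          │           
          │           
          │           
          │           
          │           
          │           
          │           
          │           


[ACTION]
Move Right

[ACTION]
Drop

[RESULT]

          │Next:      
    ████  │  ▒        
          │▒▒▒        
          │           
          │           
          │           
          │Score:     
          │0          
          │           
          │           
          │           
          │           
          │           
          │           
          │           
          │           
          │           
          │           
          │           
          │           
          │           
          │           
          │           
          │           
          │           
          │           
          │           
          │           


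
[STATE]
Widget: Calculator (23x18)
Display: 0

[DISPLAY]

                      0
┌───┬───┬───┬───┐      
│ 7 │ 8 │ 9 │ ÷ │      
├───┼───┼───┼───┤      
│ 4 │ 5 │ 6 │ × │      
├───┼───┼───┼───┤      
│ 1 │ 2 │ 3 │ - │      
├───┼───┼───┼───┤      
│ 0 │ . │ = │ + │      
├───┼───┼───┼───┤      
│ C │ MC│ MR│ M+│      
└───┴───┴───┴───┘      
                       
                       
                       
                       
                       
                       


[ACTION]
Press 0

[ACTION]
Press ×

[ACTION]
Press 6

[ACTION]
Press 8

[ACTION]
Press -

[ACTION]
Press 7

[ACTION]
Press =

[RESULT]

                     -7
┌───┬───┬───┬───┐      
│ 7 │ 8 │ 9 │ ÷ │      
├───┼───┼───┼───┤      
│ 4 │ 5 │ 6 │ × │      
├───┼───┼───┼───┤      
│ 1 │ 2 │ 3 │ - │      
├───┼───┼───┼───┤      
│ 0 │ . │ = │ + │      
├───┼───┼───┼───┤      
│ C │ MC│ MR│ M+│      
└───┴───┴───┴───┘      
                       
                       
                       
                       
                       
                       


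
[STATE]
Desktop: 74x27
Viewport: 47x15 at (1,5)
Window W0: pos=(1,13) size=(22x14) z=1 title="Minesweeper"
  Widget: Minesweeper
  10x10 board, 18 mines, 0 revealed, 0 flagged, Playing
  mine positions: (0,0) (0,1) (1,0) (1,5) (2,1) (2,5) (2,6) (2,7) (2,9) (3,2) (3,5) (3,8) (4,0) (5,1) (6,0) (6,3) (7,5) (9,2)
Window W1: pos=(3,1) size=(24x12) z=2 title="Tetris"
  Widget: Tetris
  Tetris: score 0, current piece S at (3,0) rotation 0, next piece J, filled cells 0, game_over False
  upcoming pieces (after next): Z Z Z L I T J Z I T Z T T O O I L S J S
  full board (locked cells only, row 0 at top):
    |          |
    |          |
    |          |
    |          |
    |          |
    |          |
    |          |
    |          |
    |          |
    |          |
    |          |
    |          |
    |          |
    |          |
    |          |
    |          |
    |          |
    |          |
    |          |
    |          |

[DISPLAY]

  ┃          │█          ┃                     
  ┃          │███        ┃                     
  ┃          │           ┃                     
  ┃          │           ┃                     
  ┃          │           ┃                     
  ┃          │Score:     ┃                     
  ┃          │0          ┃                     
  ┗━━━━━━━━━━━━━━━━━━━━━━┛                     
┏━━━━━━━━━━━━━━━━━━━━┓                         
┃ Minesweeper        ┃                         
┠────────────────────┨                         
┃■■■■■■■■■■          ┃                         
┃■■■■■■■■■■          ┃                         
┃■■■■■■■■■■          ┃                         
┃■■■■■■■■■■          ┃                         


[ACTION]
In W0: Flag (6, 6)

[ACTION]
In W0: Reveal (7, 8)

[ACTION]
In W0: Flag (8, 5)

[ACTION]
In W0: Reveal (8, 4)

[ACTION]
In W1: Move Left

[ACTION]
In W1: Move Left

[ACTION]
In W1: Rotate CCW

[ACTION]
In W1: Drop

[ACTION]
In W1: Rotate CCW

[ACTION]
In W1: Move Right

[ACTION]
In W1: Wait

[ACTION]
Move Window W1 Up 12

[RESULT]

  ┃          │███        ┃                     
  ┃          │           ┃                     
  ┃          │           ┃                     
  ┃          │           ┃                     
  ┃          │Score:     ┃                     
  ┃          │0          ┃                     
  ┗━━━━━━━━━━━━━━━━━━━━━━┛                     
                                               
┏━━━━━━━━━━━━━━━━━━━━┓                         
┃ Minesweeper        ┃                         
┠────────────────────┨                         
┃■■■■■■■■■■          ┃                         
┃■■■■■■■■■■          ┃                         
┃■■■■■■■■■■          ┃                         
┃■■■■■■■■■■          ┃                         


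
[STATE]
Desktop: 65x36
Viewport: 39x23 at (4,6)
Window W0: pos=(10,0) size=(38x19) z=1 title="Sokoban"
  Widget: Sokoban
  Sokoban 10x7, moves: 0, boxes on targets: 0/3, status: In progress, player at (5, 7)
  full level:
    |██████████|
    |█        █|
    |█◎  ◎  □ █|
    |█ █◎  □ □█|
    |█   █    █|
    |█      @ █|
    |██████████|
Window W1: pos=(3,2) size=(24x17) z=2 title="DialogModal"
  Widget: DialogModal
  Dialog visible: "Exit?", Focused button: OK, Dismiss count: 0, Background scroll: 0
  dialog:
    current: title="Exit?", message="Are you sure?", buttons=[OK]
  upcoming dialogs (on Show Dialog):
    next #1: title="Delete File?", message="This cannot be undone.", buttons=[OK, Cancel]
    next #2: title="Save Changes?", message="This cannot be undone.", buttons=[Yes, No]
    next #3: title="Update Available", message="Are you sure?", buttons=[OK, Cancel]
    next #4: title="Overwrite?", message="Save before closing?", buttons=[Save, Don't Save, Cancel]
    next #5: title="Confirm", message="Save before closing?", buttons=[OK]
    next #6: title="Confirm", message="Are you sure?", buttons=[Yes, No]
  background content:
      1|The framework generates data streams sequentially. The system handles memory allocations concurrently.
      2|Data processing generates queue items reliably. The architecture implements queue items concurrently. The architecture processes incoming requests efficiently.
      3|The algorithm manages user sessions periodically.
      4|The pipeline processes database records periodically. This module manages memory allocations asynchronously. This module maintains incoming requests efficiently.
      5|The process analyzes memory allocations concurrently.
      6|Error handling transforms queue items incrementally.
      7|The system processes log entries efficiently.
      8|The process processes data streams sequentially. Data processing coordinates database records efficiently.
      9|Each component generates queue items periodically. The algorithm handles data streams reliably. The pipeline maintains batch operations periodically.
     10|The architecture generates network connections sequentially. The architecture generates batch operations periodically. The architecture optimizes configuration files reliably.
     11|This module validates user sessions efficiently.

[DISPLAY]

Data processing genera┃                
The algorithm manages ┃                
The pipeline processes┃                
Th┌───────────────┐s m┃                
Er│     Exit?     │sfo┃                
Th│ Are you sure? │s l┃                
Th│      [OK]     │es ┃                
Ea└───────────────┘rat┃                
The architecture gener┃                
This module validates ┃                
                      ┃                
                      ┃                
━━━━━━━━━━━━━━━━━━━━━━┛━━━━━━━━━━━━━━━━
                                       
                                       
                                       
                                       
                                       
                                       
                                       
                                       
                                       
                                       


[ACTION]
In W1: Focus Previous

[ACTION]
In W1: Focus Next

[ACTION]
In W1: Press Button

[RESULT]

Data processing genera┃                
The algorithm manages ┃                
The pipeline processes┃                
The process analyzes m┃                
Error handling transfo┃                
The system processes l┃                
The process processes ┃                
Each component generat┃                
The architecture gener┃                
This module validates ┃                
                      ┃                
                      ┃                
━━━━━━━━━━━━━━━━━━━━━━┛━━━━━━━━━━━━━━━━
                                       
                                       
                                       
                                       
                                       
                                       
                                       
                                       
                                       
                                       


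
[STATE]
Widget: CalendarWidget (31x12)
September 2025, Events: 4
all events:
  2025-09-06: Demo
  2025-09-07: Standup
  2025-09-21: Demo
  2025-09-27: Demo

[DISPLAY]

         September 2025        
Mo Tu We Th Fr Sa Su           
 1  2  3  4  5  6*  7*         
 8  9 10 11 12 13 14           
15 16 17 18 19 20 21*          
22 23 24 25 26 27* 28          
29 30                          
                               
                               
                               
                               
                               


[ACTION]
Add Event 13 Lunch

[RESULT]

         September 2025        
Mo Tu We Th Fr Sa Su           
 1  2  3  4  5  6*  7*         
 8  9 10 11 12 13* 14          
15 16 17 18 19 20 21*          
22 23 24 25 26 27* 28          
29 30                          
                               
                               
                               
                               
                               


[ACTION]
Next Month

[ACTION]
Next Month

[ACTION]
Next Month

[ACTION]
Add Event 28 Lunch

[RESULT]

         December 2025         
Mo Tu We Th Fr Sa Su           
 1  2  3  4  5  6  7           
 8  9 10 11 12 13 14           
15 16 17 18 19 20 21           
22 23 24 25 26 27 28*          
29 30 31                       
                               
                               
                               
                               
                               


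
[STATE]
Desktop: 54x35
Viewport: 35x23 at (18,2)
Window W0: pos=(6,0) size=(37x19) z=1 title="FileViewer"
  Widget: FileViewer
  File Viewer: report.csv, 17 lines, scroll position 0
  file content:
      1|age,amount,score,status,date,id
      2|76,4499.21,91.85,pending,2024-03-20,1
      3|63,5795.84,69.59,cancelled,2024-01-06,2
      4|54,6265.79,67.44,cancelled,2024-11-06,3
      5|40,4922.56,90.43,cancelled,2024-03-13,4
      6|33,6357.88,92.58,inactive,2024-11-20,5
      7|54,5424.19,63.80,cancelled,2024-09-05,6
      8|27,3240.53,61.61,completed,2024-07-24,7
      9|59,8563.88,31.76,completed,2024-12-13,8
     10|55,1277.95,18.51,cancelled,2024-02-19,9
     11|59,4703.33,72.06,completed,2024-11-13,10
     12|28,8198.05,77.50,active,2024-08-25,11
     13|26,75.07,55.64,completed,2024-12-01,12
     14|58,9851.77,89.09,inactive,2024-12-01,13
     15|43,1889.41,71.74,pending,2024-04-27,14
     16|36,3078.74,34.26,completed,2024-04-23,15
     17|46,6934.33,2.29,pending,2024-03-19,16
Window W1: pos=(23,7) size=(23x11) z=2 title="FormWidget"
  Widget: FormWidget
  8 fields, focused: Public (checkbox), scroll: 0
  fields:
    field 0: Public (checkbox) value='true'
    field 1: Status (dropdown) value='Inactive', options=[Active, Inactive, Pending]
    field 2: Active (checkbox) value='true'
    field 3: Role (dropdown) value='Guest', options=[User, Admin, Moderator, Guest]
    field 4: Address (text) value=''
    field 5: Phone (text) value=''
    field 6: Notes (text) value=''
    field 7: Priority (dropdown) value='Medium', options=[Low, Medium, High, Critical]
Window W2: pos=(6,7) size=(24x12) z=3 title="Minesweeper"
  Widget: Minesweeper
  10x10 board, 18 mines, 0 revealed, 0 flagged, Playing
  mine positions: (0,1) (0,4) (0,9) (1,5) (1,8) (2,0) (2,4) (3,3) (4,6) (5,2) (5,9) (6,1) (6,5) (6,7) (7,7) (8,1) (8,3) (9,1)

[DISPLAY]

────────────────────────┨          
score,status,date,id   ▲┃          
91.85,pending,2024-03-2█┃          
69.59,cancelled,2024-01░┃          
67.44,cancelled,2024-11░┃          
━━━━━━━━━━━┓━━━━━━━━━━━━━━━┓       
r          ┃idget          ┃       
───────────┨───────────────┨       
           ┃ic:     [x]    ┃       
           ┃us:     [Inac▼]┃       
           ┃ve:     [x]    ┃       
           ┃:       [Gues▼]┃       
           ┃ess:    [     ]┃       
           ┃e:      [     ]┃       
           ┃s:      [     ]┃       
           ┃━━━━━━━━━━━━━━━┛       
━━━━━━━━━━━┛━━━━━━━━━━━━┛          
                                   
                                   
                                   
                                   
                                   
                                   


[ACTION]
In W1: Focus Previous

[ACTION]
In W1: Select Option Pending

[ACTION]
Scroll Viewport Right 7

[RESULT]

───────────────────────┨           
core,status,date,id   ▲┃           
1.85,pending,2024-03-2█┃           
9.59,cancelled,2024-01░┃           
7.44,cancelled,2024-11░┃           
━━━━━━━━━━┓━━━━━━━━━━━━━━━┓        
          ┃idget          ┃        
──────────┨───────────────┨        
          ┃ic:     [x]    ┃        
          ┃us:     [Inac▼]┃        
          ┃ve:     [x]    ┃        
          ┃:       [Gues▼]┃        
          ┃ess:    [     ]┃        
          ┃e:      [     ]┃        
          ┃s:      [     ]┃        
          ┃━━━━━━━━━━━━━━━┛        
━━━━━━━━━━┛━━━━━━━━━━━━┛           
                                   
                                   
                                   
                                   
                                   
                                   


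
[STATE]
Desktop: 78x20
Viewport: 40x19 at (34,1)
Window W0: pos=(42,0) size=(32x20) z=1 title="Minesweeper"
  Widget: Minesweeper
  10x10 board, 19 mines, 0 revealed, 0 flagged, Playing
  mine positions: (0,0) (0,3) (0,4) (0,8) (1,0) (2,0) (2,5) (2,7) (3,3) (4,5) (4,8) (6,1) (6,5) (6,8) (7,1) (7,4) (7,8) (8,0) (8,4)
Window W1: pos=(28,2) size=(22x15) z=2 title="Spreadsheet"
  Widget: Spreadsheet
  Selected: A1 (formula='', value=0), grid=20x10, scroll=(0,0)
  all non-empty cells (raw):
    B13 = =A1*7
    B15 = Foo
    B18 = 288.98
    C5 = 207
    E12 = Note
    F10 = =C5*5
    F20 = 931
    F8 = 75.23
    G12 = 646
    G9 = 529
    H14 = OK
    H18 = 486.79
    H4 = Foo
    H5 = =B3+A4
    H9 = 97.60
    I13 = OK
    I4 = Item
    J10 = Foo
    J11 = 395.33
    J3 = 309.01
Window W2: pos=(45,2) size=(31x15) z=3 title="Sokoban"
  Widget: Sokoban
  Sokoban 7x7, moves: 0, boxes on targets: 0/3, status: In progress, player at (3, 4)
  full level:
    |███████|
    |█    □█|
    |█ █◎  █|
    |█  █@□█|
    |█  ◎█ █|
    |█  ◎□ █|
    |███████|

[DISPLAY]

        ┃ Minesweeper                  ┃
━━━━━━━━━━━┏━━━━━━━━━━━━━━━━━━━━━━━━━━━━
adsheet    ┃ Sokoban                    
───────────┠────────────────────────────
           ┃███████                     
  A       B┃█    □█                     
-----------┃█ █◎  █                     
    [0]    ┃█  █@□█                     
      0    ┃█  ◎█ █                     
      0    ┃█  ◎□ █                     
      0    ┃███████                     
      0    ┃Moves: 0  0/3               
      0    ┃                            
      0    ┃                            
      0    ┃                            
━━━━━━━━━━━┗━━━━━━━━━━━━━━━━━━━━━━━━━━━━
        ┃                              ┃
        ┃                              ┃
        ┗━━━━━━━━━━━━━━━━━━━━━━━━━━━━━━┛


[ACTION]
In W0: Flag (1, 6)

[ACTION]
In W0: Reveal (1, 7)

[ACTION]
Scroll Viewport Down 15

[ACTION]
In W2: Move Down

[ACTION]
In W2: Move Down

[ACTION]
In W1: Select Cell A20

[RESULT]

        ┃ Minesweeper                  ┃
━━━━━━━━━━━┏━━━━━━━━━━━━━━━━━━━━━━━━━━━━
adsheet    ┃ Sokoban                    
───────────┠────────────────────────────
           ┃███████                     
  A       B┃█    □█                     
-----------┃█ █◎  █                     
      0    ┃█  █@□█                     
      0    ┃█  ◎█ █                     
      0    ┃█  ◎□ █                     
      0    ┃███████                     
      0    ┃Moves: 0  0/3               
      0    ┃                            
      0    ┃                            
      0    ┃                            
━━━━━━━━━━━┗━━━━━━━━━━━━━━━━━━━━━━━━━━━━
        ┃                              ┃
        ┃                              ┃
        ┗━━━━━━━━━━━━━━━━━━━━━━━━━━━━━━┛


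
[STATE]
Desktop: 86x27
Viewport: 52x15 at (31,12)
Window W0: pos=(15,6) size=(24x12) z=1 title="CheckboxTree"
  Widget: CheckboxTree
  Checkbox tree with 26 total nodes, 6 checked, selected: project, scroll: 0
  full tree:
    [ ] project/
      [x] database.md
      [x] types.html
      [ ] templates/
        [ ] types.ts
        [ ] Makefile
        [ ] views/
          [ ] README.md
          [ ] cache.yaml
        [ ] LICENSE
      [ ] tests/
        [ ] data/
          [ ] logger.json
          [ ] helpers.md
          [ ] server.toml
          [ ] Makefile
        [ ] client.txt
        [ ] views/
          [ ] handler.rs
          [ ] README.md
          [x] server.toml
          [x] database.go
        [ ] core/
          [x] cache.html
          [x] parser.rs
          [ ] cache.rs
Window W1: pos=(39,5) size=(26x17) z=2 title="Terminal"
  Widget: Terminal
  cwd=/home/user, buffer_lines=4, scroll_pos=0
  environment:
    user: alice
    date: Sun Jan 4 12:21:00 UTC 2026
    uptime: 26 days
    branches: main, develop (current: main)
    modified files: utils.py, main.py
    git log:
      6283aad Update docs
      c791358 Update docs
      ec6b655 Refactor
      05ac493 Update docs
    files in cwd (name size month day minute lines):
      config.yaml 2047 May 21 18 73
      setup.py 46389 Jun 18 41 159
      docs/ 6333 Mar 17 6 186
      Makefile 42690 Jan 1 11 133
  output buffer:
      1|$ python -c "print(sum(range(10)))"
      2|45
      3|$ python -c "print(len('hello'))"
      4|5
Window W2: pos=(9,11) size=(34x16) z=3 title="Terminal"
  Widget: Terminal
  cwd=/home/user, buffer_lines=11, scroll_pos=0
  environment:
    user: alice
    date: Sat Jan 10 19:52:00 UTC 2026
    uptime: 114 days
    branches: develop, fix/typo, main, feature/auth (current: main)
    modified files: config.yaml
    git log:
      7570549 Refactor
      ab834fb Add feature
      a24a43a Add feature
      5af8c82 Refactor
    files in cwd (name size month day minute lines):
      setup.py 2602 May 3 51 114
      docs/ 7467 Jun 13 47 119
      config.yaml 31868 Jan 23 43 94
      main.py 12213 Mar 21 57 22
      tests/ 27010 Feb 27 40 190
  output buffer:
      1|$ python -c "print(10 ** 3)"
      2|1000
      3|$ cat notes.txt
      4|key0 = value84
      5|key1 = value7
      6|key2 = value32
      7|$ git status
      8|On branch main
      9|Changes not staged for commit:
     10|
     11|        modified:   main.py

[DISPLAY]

           ┃                     ┃                  
───────────┨                     ┃                  
 ** 3)"    ┃                     ┃                  
           ┃                     ┃                  
           ┃                     ┃                  
           ┃                     ┃                  
           ┃                     ┃                  
           ┃                     ┃                  
           ┃                     ┃                  
           ┃━━━━━━━━━━━━━━━━━━━━━┛                  
r commit:  ┃                                        
           ┃                                        
ain.py     ┃                                        
           ┃                                        
━━━━━━━━━━━┛                                        


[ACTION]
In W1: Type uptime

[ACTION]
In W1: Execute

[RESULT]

           ┃ptime                ┃                  
───────────┨:00  up 26 days      ┃                  
 ** 3)"    ┃                     ┃                  
           ┃                     ┃                  
           ┃                     ┃                  
           ┃                     ┃                  
           ┃                     ┃                  
           ┃                     ┃                  
           ┃                     ┃                  
           ┃━━━━━━━━━━━━━━━━━━━━━┛                  
r commit:  ┃                                        
           ┃                                        
ain.py     ┃                                        
           ┃                                        
━━━━━━━━━━━┛                                        


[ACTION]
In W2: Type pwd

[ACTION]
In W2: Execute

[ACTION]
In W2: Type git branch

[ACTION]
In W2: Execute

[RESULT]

           ┃ptime                ┃                  
───────────┨:00  up 26 days      ┃                  
           ┃                     ┃                  
r commit:  ┃                     ┃                  
           ┃                     ┃                  
ain.py     ┃                     ┃                  
           ┃                     ┃                  
           ┃                     ┃                  
           ┃                     ┃                  
           ┃━━━━━━━━━━━━━━━━━━━━━┛                  
           ┃                                        
           ┃                                        
           ┃                                        
           ┃                                        
━━━━━━━━━━━┛                                        
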